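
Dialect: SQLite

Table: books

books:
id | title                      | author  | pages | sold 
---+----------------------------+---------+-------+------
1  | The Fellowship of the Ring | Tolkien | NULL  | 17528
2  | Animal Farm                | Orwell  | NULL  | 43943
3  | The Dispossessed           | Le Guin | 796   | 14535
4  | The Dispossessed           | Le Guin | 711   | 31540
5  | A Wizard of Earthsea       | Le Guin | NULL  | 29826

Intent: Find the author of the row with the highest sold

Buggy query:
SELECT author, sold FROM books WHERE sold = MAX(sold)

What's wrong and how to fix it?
Bug: WHERE is evaluated per row; an aggregate over the whole table isn't defined there

Fix: Wrap MAX in a scalar subquery so WHERE compares against a single value

Corrected query:
SELECT author, sold FROM books WHERE sold = (SELECT MAX(sold) FROM books)

Result:
author | sold 
-------+------
Orwell | 43943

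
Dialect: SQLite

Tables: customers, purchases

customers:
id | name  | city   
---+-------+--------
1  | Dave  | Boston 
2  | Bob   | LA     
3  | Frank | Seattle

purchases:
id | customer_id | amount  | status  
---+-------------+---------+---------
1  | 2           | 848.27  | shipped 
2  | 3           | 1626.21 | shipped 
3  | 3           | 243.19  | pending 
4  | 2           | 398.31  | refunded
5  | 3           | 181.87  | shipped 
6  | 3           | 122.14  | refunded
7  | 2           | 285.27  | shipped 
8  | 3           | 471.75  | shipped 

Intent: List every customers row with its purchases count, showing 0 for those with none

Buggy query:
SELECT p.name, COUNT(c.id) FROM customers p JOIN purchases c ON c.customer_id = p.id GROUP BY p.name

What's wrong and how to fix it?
Bug: INNER JOIN drops customers rows that have no matching purchases rows

Fix: Switch to LEFT JOIN to retain unmatched parent rows

Corrected query:
SELECT p.name, COUNT(c.id) FROM customers p LEFT JOIN purchases c ON c.customer_id = p.id GROUP BY p.name

Result:
name  | COUNT(c.id)
------+------------
Bob   | 3          
Dave  | 0          
Frank | 5          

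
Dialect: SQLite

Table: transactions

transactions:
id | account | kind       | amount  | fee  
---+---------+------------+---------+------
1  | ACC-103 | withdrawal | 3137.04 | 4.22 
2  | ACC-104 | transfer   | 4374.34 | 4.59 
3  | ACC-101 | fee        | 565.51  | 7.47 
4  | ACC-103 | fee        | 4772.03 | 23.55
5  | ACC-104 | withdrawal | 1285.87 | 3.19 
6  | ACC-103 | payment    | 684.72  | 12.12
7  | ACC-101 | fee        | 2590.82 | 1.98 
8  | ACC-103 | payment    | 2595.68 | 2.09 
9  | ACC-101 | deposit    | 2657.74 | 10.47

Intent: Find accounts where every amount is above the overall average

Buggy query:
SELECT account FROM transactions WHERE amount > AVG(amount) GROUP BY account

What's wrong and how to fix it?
Bug: WHERE evaluates per row before aggregation, so AVG() is unavailable

Fix: Use a subquery for AVG and a HAVING MIN(...) filter so the condition holds for every row in the group

Corrected query:
SELECT account FROM transactions GROUP BY account HAVING MIN(amount) > (SELECT AVG(amount) FROM transactions)

Result:
(no rows)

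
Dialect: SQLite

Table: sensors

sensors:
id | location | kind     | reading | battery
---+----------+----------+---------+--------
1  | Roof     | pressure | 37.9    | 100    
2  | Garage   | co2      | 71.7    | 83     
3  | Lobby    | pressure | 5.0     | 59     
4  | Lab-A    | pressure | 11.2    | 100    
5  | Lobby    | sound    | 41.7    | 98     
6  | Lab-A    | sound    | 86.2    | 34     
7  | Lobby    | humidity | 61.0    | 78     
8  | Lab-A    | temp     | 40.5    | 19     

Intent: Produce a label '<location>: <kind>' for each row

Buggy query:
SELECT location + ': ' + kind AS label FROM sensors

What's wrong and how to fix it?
Bug: '+' is numeric addition; on text columns SQLite converts them to 0 instead of concatenating

Fix: Use the || operator for string concatenation

Corrected query:
SELECT location || ': ' || kind AS label FROM sensors

Result:
label          
---------------
Roof: pressure 
Garage: co2    
Lobby: pressure
Lab-A: pressure
Lobby: sound   
Lab-A: sound   
Lobby: humidity
Lab-A: temp    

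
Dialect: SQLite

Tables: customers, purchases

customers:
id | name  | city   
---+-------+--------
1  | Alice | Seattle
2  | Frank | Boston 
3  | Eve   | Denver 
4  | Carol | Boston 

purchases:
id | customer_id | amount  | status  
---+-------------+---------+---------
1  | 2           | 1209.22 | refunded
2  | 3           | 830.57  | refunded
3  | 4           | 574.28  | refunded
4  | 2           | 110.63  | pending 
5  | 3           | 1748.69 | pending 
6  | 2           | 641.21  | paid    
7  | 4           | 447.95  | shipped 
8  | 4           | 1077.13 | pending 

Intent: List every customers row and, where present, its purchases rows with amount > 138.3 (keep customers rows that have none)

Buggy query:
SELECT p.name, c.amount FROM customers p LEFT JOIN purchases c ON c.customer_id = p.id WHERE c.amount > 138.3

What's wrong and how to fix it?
Bug: Filtering c.amount in WHERE discards the NULL rows produced by LEFT JOIN, turning it into an inner join

Fix: Put 'c.amount > 138.3' in the JOIN's ON clause instead of WHERE

Corrected query:
SELECT p.name, c.amount FROM customers p LEFT JOIN purchases c ON c.customer_id = p.id AND c.amount > 138.3

Result:
name  | amount 
------+--------
Alice | NULL   
Frank | 641.21 
Frank | 1209.22
Eve   | 830.57 
Eve   | 1748.69
Carol | 447.95 
Carol | 574.28 
Carol | 1077.13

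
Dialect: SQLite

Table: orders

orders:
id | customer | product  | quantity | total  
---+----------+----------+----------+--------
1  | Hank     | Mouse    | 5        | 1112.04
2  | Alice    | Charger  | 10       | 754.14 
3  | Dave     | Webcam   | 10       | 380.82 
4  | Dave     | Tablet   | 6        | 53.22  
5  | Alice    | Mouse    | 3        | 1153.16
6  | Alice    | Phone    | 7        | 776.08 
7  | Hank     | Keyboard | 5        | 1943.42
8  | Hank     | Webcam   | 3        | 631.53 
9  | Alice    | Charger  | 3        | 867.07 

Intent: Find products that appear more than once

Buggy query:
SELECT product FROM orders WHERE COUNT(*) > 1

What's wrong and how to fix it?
Bug: WHERE can't reference COUNT(*); aggregates are computed after WHERE

Fix: Group first, then use HAVING for the count condition

Corrected query:
SELECT product FROM orders GROUP BY product HAVING COUNT(*) > 1

Result:
product
-------
Charger
Mouse  
Webcam 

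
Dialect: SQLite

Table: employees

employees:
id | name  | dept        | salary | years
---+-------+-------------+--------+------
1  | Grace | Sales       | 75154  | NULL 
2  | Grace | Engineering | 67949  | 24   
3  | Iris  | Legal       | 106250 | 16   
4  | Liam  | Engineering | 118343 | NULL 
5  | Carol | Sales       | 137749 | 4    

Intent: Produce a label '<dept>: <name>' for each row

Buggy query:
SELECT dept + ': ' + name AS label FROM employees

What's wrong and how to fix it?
Bug: SQLite uses || for string concatenation; + coerces text to numbers (yielding 0)

Fix: Replace + with || to concatenate text

Corrected query:
SELECT dept || ': ' || name AS label FROM employees

Result:
label             
------------------
Sales: Grace      
Engineering: Grace
Legal: Iris       
Engineering: Liam 
Sales: Carol      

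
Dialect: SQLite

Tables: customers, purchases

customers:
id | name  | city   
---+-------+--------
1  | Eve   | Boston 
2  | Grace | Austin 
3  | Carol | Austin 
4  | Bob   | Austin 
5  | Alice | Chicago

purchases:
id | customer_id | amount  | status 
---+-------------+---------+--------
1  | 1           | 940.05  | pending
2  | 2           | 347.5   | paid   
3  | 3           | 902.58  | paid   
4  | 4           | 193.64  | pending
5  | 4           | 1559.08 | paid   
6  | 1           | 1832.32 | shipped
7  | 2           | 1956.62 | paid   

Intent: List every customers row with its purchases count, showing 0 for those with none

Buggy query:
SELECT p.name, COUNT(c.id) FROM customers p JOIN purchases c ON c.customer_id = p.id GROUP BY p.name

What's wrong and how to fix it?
Bug: INNER JOIN drops customers rows that have no matching purchases rows

Fix: Use LEFT JOIN so parents without children still appear (COUNT(c.id) gives 0)

Corrected query:
SELECT p.name, COUNT(c.id) FROM customers p LEFT JOIN purchases c ON c.customer_id = p.id GROUP BY p.name

Result:
name  | COUNT(c.id)
------+------------
Alice | 0          
Bob   | 2          
Carol | 1          
Eve   | 2          
Grace | 2          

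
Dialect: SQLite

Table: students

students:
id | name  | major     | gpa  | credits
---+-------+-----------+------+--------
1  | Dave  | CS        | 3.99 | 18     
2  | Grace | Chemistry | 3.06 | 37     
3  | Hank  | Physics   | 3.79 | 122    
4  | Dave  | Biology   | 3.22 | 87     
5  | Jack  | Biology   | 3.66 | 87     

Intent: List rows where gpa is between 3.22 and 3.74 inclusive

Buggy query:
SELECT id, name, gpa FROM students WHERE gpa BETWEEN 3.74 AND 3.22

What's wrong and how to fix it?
Bug: The bounds are reversed; BETWEEN a AND b requires a <= b to match anything

Fix: Swap the bounds so the smaller value comes first

Corrected query:
SELECT id, name, gpa FROM students WHERE gpa BETWEEN 3.22 AND 3.74

Result:
id | name | gpa 
---+------+-----
4  | Dave | 3.22
5  | Jack | 3.66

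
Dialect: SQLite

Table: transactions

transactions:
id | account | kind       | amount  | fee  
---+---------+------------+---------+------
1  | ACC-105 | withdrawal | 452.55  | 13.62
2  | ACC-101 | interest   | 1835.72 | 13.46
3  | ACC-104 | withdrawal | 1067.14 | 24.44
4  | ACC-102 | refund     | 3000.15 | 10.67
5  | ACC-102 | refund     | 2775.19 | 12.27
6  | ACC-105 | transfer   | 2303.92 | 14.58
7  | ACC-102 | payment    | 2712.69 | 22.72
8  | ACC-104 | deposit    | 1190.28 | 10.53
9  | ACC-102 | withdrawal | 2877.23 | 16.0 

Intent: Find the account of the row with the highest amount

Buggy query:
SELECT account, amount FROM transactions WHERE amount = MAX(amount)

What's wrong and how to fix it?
Bug: MAX(amount) is an aggregate and cannot be used directly in WHERE

Fix: Wrap MAX in a scalar subquery so WHERE compares against a single value

Corrected query:
SELECT account, amount FROM transactions WHERE amount = (SELECT MAX(amount) FROM transactions)

Result:
account | amount 
--------+--------
ACC-102 | 3000.15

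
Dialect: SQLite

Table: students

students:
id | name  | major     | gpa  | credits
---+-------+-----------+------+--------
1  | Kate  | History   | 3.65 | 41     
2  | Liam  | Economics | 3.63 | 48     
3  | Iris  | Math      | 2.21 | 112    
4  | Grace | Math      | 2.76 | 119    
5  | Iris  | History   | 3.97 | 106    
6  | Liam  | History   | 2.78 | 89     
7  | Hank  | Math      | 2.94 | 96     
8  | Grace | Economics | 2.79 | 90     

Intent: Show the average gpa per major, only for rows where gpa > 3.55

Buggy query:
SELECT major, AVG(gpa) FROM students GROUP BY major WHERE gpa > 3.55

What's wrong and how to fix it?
Bug: Row-level WHERE must come before GROUP BY in the clause order

Fix: Move the WHERE clause before GROUP BY

Corrected query:
SELECT major, AVG(gpa) FROM students WHERE gpa > 3.55 GROUP BY major

Result:
major     | AVG(gpa)
----------+---------
Economics | 3.63    
History   | 3.81    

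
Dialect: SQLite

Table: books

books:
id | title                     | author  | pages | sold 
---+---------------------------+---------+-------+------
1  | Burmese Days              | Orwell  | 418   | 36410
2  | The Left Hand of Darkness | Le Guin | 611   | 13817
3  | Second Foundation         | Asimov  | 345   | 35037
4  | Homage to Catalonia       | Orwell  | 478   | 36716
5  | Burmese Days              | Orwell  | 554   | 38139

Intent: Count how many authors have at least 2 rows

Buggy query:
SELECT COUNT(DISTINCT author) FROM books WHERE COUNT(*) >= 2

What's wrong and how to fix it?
Bug: WHERE filters individual rows, not groups, so a group-level COUNT is invalid there

Fix: Use a subquery that GROUPs and filters with HAVING, then count its rows

Corrected query:
SELECT COUNT(*) FROM (SELECT author FROM books GROUP BY author HAVING COUNT(*) >= 2)

Result:
COUNT(*)
--------
1       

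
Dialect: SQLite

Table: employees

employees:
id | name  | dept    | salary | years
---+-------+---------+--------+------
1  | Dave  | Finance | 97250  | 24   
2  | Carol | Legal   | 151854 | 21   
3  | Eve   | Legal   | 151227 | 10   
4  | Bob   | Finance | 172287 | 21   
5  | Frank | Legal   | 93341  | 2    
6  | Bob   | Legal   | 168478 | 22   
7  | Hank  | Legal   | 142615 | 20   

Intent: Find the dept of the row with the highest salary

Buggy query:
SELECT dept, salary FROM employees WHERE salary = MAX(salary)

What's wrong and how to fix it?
Bug: WHERE is evaluated per row; an aggregate over the whole table isn't defined there

Fix: Wrap MAX in a scalar subquery so WHERE compares against a single value

Corrected query:
SELECT dept, salary FROM employees WHERE salary = (SELECT MAX(salary) FROM employees)

Result:
dept    | salary
--------+-------
Finance | 172287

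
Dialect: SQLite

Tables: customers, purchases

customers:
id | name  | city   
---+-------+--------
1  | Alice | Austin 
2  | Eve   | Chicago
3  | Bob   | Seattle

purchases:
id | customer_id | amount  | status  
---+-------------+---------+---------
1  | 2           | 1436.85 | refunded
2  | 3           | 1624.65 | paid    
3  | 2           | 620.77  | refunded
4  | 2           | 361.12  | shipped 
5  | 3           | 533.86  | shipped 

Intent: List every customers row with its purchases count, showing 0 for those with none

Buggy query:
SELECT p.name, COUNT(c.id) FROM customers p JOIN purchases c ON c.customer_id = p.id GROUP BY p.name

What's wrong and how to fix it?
Bug: An inner join excludes parents with zero children

Fix: Use LEFT JOIN so parents without children still appear (COUNT(c.id) gives 0)

Corrected query:
SELECT p.name, COUNT(c.id) FROM customers p LEFT JOIN purchases c ON c.customer_id = p.id GROUP BY p.name

Result:
name  | COUNT(c.id)
------+------------
Alice | 0          
Bob   | 2          
Eve   | 3          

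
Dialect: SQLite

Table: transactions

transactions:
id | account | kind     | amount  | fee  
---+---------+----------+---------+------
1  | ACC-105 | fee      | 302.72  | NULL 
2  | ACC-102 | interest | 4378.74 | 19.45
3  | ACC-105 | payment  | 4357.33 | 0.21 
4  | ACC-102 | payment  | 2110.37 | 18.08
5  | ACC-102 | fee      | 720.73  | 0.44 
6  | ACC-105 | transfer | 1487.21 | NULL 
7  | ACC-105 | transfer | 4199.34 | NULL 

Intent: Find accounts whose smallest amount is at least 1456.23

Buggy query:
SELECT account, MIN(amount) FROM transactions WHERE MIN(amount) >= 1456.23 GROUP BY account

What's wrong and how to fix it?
Bug: MIN() in WHERE is a misuse of aggregate

Fix: Use HAVING for the per-group MIN condition

Corrected query:
SELECT account, MIN(amount) FROM transactions GROUP BY account HAVING MIN(amount) >= 1456.23

Result:
(no rows)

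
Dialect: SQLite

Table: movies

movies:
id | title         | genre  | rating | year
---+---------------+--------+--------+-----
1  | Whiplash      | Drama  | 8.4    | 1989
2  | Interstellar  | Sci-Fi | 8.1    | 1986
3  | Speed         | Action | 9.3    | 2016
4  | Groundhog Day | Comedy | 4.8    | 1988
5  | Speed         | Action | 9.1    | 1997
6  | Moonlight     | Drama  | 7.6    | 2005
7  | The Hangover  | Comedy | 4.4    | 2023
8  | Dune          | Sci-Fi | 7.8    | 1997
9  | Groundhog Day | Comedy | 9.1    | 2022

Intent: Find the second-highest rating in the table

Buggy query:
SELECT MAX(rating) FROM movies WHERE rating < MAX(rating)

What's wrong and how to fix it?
Bug: MAX(rating) on the right of the comparison is an aggregate-in-WHERE error

Fix: Put the inner MAX in a scalar subquery

Corrected query:
SELECT MAX(rating) FROM movies WHERE rating < (SELECT MAX(rating) FROM movies)

Result:
MAX(rating)
-----------
9.1        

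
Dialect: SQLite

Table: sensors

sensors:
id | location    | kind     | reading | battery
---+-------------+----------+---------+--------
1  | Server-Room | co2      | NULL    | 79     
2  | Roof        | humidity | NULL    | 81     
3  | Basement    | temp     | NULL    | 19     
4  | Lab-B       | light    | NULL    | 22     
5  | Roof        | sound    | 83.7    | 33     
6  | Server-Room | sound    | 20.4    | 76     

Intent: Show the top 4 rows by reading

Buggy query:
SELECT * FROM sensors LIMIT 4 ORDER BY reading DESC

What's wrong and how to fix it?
Bug: LIMIT must come after ORDER BY

Fix: Sort with ORDER BY, then apply LIMIT

Corrected query:
SELECT * FROM sensors ORDER BY reading DESC LIMIT 4

Result:
id | location    | kind     | reading | battery
---+-------------+----------+---------+--------
5  | Roof        | sound    | 83.7    | 33     
6  | Server-Room | sound    | 20.4    | 76     
1  | Server-Room | co2      | NULL    | 79     
2  | Roof        | humidity | NULL    | 81     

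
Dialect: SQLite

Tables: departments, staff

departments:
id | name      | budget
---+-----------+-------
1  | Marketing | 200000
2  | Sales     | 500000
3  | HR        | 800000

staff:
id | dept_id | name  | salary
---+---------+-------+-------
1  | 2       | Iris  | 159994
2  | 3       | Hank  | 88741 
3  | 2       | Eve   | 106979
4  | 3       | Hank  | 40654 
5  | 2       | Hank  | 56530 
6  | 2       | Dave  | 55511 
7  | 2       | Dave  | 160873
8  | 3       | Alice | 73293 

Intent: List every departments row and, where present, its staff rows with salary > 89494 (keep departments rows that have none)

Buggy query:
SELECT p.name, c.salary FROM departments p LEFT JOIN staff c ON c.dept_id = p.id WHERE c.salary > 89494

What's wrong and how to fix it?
Bug: A WHERE condition on the right-hand table after LEFT JOIN drops unmatched parents

Fix: Put 'c.salary > 89494' in the JOIN's ON clause instead of WHERE

Corrected query:
SELECT p.name, c.salary FROM departments p LEFT JOIN staff c ON c.dept_id = p.id AND c.salary > 89494

Result:
name      | salary
----------+-------
Marketing | NULL  
Sales     | 106979
Sales     | 159994
Sales     | 160873
HR        | NULL  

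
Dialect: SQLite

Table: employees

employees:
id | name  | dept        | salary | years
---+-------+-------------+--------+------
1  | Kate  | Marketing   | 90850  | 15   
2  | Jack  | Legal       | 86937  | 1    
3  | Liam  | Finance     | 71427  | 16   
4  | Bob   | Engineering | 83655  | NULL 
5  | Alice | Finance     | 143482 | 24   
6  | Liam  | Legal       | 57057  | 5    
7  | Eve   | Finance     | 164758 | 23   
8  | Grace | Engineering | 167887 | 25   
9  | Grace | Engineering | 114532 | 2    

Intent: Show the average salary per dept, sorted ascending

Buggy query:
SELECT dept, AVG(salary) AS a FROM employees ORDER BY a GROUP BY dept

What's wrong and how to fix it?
Bug: GROUP BY must precede ORDER BY

Fix: Reorder: SELECT … FROM … GROUP BY … ORDER BY …

Corrected query:
SELECT dept, AVG(salary) AS a FROM employees GROUP BY dept ORDER BY a

Result:
dept        | a            
------------+--------------
Legal       | 71997        
Marketing   | 90850        
Engineering | 122024.666667
Finance     | 126555.666667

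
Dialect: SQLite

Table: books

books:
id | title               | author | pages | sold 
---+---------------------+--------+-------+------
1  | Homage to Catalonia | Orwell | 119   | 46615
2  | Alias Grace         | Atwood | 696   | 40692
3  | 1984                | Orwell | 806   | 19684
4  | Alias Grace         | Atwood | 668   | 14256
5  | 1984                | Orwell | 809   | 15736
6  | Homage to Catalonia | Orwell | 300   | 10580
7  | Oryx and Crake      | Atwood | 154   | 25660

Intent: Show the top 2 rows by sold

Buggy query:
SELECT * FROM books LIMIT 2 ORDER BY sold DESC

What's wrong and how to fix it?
Bug: ORDER BY cannot follow LIMIT; LIMIT is the final clause

Fix: Swap the clauses: ORDER BY first, then LIMIT

Corrected query:
SELECT * FROM books ORDER BY sold DESC LIMIT 2

Result:
id | title               | author | pages | sold 
---+---------------------+--------+-------+------
1  | Homage to Catalonia | Orwell | 119   | 46615
2  | Alias Grace         | Atwood | 696   | 40692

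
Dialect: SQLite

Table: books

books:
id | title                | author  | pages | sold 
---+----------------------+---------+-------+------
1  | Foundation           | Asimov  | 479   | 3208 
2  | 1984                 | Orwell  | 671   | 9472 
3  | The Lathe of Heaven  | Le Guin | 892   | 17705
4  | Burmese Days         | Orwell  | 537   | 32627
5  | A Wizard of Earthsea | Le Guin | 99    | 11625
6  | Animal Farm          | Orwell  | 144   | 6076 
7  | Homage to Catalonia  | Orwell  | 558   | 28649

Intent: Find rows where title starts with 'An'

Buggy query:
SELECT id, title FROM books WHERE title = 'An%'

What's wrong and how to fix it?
Bug: '=' compares the literal string including the % character; pattern matching needs LIKE

Fix: Replace '=' with LIKE so 'An%' is treated as a pattern

Corrected query:
SELECT id, title FROM books WHERE title LIKE 'An%'

Result:
id | title      
---+------------
6  | Animal Farm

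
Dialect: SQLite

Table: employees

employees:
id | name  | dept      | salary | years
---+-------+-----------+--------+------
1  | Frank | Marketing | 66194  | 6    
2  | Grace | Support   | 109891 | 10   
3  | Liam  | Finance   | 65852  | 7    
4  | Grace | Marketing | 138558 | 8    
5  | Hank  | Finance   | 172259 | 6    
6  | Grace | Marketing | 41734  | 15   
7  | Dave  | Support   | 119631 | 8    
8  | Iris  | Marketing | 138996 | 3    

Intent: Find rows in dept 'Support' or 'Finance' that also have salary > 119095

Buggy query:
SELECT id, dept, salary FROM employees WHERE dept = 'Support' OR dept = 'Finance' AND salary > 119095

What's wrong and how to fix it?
Bug: AND binds tighter than OR, so this parses as dept = 'Support' OR (dept = 'Finance' AND salary > 119095)

Fix: Group the OR with parentheses (or use IN), then AND the threshold

Corrected query:
SELECT id, dept, salary FROM employees WHERE (dept = 'Support' OR dept = 'Finance') AND salary > 119095

Result:
id | dept    | salary
---+---------+-------
5  | Finance | 172259
7  | Support | 119631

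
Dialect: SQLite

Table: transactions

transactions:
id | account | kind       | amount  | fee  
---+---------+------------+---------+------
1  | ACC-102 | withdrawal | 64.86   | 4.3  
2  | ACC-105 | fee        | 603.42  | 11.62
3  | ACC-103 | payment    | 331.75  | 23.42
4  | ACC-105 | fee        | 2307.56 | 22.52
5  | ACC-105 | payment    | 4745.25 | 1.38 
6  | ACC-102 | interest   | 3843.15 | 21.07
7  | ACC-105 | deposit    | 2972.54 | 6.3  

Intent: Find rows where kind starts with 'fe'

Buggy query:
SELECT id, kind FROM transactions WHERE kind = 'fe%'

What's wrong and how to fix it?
Bug: '=' compares the literal string including the % character; pattern matching needs LIKE

Fix: Replace '=' with LIKE so 'fe%' is treated as a pattern

Corrected query:
SELECT id, kind FROM transactions WHERE kind LIKE 'fe%'

Result:
id | kind
---+-----
2  | fee 
4  | fee 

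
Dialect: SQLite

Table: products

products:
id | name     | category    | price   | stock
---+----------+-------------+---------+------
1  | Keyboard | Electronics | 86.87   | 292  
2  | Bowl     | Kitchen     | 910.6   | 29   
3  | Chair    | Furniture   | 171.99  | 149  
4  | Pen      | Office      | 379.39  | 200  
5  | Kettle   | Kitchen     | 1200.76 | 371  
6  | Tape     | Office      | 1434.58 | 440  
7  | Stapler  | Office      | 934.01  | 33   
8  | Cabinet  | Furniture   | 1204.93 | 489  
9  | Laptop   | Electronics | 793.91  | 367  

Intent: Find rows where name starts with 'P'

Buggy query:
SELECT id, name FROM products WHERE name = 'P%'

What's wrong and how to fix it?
Bug: Wildcards only work with LIKE; '=' treats '%' as a literal character

Fix: Use LIKE for wildcard pattern matching

Corrected query:
SELECT id, name FROM products WHERE name LIKE 'P%'

Result:
id | name
---+-----
4  | Pen 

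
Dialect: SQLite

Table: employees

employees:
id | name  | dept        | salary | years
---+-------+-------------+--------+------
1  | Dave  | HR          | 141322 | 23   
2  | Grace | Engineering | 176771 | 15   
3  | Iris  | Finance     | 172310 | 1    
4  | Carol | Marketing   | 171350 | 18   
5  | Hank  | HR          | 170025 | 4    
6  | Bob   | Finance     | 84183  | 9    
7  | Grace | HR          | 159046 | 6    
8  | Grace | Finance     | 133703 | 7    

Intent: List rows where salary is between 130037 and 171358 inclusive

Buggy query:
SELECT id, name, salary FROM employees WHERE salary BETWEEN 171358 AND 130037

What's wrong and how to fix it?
Bug: BETWEEN expects the lower bound first; with 171358 AND 130037 the range is empty

Fix: Write BETWEEN 130037 AND 171358

Corrected query:
SELECT id, name, salary FROM employees WHERE salary BETWEEN 130037 AND 171358

Result:
id | name  | salary
---+-------+-------
1  | Dave  | 141322
4  | Carol | 171350
5  | Hank  | 170025
7  | Grace | 159046
8  | Grace | 133703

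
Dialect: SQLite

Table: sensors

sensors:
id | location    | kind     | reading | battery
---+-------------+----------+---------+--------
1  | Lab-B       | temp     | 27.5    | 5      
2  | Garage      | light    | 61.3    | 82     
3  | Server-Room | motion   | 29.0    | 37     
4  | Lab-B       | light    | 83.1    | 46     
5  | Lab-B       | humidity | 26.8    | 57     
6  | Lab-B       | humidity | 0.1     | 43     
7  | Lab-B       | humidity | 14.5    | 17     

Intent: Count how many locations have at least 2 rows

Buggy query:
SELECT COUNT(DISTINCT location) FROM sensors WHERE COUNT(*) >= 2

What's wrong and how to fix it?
Bug: COUNT(*) cannot appear in WHERE; the per-group count doesn't exist yet

Fix: Use a subquery that GROUPs and filters with HAVING, then count its rows

Corrected query:
SELECT COUNT(*) FROM (SELECT location FROM sensors GROUP BY location HAVING COUNT(*) >= 2)

Result:
COUNT(*)
--------
1       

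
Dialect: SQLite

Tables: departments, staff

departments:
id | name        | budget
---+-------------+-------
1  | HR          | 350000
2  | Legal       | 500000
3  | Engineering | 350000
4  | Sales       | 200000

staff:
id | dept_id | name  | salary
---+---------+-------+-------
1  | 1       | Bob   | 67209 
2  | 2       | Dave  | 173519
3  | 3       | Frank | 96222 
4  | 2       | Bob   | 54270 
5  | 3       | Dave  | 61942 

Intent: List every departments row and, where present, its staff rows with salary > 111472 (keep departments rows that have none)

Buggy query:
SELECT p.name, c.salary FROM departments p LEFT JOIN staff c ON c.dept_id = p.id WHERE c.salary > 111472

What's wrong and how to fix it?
Bug: Filtering c.salary in WHERE discards the NULL rows produced by LEFT JOIN, turning it into an inner join

Fix: Move the right-table condition into the ON clause so unmatched parents are kept

Corrected query:
SELECT p.name, c.salary FROM departments p LEFT JOIN staff c ON c.dept_id = p.id AND c.salary > 111472

Result:
name        | salary
------------+-------
HR          | NULL  
Legal       | 173519
Engineering | NULL  
Sales       | NULL  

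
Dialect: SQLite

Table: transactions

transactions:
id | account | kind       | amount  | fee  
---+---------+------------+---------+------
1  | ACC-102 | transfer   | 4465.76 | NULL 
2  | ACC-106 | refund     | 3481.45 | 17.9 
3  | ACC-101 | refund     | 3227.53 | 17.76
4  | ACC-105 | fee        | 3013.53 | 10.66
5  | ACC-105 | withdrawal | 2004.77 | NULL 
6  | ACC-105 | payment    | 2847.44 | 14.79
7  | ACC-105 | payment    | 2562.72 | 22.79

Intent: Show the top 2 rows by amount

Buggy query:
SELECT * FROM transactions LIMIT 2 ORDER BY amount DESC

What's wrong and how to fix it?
Bug: LIMIT must come after ORDER BY

Fix: Swap the clauses: ORDER BY first, then LIMIT

Corrected query:
SELECT * FROM transactions ORDER BY amount DESC LIMIT 2

Result:
id | account | kind     | amount  | fee 
---+---------+----------+---------+-----
1  | ACC-102 | transfer | 4465.76 | NULL
2  | ACC-106 | refund   | 3481.45 | 17.9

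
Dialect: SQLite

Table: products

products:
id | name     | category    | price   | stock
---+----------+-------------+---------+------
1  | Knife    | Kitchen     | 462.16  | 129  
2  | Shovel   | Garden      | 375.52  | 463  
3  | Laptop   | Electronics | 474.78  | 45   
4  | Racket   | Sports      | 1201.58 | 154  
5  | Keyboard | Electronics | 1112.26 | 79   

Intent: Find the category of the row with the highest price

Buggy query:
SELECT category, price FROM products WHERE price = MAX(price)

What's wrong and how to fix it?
Bug: WHERE is evaluated per row; an aggregate over the whole table isn't defined there

Fix: Wrap MAX in a scalar subquery so WHERE compares against a single value

Corrected query:
SELECT category, price FROM products WHERE price = (SELECT MAX(price) FROM products)

Result:
category | price  
---------+--------
Sports   | 1201.58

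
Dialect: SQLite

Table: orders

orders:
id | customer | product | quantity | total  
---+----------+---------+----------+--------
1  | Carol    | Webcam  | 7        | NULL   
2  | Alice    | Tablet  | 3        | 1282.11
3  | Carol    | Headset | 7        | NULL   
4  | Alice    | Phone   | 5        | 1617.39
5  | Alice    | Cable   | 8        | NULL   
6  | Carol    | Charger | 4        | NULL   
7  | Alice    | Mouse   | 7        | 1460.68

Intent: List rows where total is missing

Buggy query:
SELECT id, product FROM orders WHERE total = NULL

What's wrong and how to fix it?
Bug: Comparing to NULL with '=' never matches; NULL = NULL is unknown, not true

Fix: Replace '= NULL' with 'IS NULL'

Corrected query:
SELECT id, product FROM orders WHERE total IS NULL

Result:
id | product
---+--------
1  | Webcam 
3  | Headset
5  | Cable  
6  | Charger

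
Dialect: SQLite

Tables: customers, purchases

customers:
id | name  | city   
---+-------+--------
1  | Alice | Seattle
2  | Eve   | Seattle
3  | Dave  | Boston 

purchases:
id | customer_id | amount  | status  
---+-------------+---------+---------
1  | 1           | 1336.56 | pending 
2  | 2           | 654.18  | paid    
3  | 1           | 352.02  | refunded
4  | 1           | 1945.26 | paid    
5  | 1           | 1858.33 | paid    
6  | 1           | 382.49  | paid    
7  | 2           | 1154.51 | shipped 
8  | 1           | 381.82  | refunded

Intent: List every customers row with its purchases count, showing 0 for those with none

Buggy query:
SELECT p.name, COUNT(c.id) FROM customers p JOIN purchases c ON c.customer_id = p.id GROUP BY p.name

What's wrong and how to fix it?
Bug: An inner join excludes parents with zero children

Fix: Switch to LEFT JOIN to retain unmatched parent rows

Corrected query:
SELECT p.name, COUNT(c.id) FROM customers p LEFT JOIN purchases c ON c.customer_id = p.id GROUP BY p.name

Result:
name  | COUNT(c.id)
------+------------
Alice | 6          
Dave  | 0          
Eve   | 2          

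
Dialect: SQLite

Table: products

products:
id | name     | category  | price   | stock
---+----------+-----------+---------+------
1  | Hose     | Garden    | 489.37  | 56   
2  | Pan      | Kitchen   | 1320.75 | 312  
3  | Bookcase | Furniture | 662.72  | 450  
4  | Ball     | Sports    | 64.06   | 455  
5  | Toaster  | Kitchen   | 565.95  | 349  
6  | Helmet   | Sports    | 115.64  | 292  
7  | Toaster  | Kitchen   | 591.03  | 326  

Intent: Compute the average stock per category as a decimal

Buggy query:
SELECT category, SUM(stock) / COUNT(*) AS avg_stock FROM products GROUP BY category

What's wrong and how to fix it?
Bug: Both operands are integers, so '/' performs integer division and truncates

Fix: Multiply by 1.0 (or CAST to REAL) to force floating-point division

Corrected query:
SELECT category, SUM(stock) * 1.0 / COUNT(*) AS avg_stock FROM products GROUP BY category

Result:
category  | avg_stock
----------+----------
Furniture | 450      
Garden    | 56       
Kitchen   | 329      
Sports    | 373.5    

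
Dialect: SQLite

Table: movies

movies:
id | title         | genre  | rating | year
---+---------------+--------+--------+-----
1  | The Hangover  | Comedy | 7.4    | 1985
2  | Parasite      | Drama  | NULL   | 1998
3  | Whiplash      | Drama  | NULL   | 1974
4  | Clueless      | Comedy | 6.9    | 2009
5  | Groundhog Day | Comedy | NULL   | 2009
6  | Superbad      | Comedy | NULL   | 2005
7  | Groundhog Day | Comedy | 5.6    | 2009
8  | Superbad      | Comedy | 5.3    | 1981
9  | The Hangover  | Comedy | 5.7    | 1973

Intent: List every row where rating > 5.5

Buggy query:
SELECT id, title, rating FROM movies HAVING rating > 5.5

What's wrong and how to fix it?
Bug: HAVING filters the output of aggregation, but this query has no GROUP BY and no aggregate functions, so SQLite rejects it (HAVING clause on a non-aggregate query); the condition here is per row

Fix: Replace HAVING with WHERE since the condition applies to individual rows

Corrected query:
SELECT id, title, rating FROM movies WHERE rating > 5.5

Result:
id | title         | rating
---+---------------+-------
1  | The Hangover  | 7.4   
4  | Clueless      | 6.9   
7  | Groundhog Day | 5.6   
9  | The Hangover  | 5.7   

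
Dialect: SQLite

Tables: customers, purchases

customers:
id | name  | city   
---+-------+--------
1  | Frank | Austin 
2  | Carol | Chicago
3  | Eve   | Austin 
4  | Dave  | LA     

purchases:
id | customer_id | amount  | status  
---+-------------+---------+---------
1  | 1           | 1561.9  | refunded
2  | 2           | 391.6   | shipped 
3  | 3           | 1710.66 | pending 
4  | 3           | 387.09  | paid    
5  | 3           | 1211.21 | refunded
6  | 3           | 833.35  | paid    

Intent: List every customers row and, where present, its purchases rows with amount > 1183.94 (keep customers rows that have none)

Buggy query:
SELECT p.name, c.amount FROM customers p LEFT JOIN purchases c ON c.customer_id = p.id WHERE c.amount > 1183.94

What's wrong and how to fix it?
Bug: Filtering c.amount in WHERE discards the NULL rows produced by LEFT JOIN, turning it into an inner join

Fix: Move the right-table condition into the ON clause so unmatched parents are kept

Corrected query:
SELECT p.name, c.amount FROM customers p LEFT JOIN purchases c ON c.customer_id = p.id AND c.amount > 1183.94

Result:
name  | amount 
------+--------
Frank | 1561.9 
Carol | NULL   
Eve   | 1211.21
Eve   | 1710.66
Dave  | NULL   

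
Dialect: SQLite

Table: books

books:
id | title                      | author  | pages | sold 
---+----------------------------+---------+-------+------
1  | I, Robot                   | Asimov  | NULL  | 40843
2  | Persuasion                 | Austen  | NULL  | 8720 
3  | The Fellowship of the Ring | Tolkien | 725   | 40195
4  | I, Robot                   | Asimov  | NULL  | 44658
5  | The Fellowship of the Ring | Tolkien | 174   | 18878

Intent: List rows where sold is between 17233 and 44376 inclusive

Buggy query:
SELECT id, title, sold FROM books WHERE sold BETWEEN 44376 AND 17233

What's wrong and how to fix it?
Bug: The bounds are reversed; BETWEEN a AND b requires a <= b to match anything

Fix: Write BETWEEN 17233 AND 44376

Corrected query:
SELECT id, title, sold FROM books WHERE sold BETWEEN 17233 AND 44376

Result:
id | title                      | sold 
---+----------------------------+------
1  | I, Robot                   | 40843
3  | The Fellowship of the Ring | 40195
5  | The Fellowship of the Ring | 18878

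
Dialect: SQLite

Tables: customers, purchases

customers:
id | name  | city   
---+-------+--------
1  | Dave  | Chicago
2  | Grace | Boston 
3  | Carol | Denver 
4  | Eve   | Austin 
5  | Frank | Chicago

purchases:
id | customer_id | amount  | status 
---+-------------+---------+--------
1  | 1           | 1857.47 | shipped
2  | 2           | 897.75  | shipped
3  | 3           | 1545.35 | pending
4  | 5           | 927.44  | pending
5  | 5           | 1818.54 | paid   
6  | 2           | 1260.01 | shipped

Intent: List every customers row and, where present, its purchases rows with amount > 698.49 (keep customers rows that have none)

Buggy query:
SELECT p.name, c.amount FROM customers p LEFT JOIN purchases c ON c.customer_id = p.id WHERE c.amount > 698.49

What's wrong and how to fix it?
Bug: A WHERE condition on the right-hand table after LEFT JOIN drops unmatched parents

Fix: Put 'c.amount > 698.49' in the JOIN's ON clause instead of WHERE

Corrected query:
SELECT p.name, c.amount FROM customers p LEFT JOIN purchases c ON c.customer_id = p.id AND c.amount > 698.49

Result:
name  | amount 
------+--------
Dave  | 1857.47
Grace | 897.75 
Grace | 1260.01
Carol | 1545.35
Eve   | NULL   
Frank | 927.44 
Frank | 1818.54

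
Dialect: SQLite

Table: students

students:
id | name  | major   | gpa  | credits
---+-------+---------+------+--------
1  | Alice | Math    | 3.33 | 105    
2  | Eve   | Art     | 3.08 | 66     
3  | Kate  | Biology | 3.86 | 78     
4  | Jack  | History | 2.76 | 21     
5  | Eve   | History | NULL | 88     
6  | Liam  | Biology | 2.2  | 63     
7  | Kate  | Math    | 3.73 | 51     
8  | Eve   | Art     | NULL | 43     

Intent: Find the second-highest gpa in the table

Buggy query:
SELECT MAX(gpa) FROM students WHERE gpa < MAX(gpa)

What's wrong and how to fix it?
Bug: The inner MAX is an aggregate inside WHERE, which is not allowed

Fix: Compute the overall MAX in a subquery, then take MAX of rows below it

Corrected query:
SELECT MAX(gpa) FROM students WHERE gpa < (SELECT MAX(gpa) FROM students)

Result:
MAX(gpa)
--------
3.73    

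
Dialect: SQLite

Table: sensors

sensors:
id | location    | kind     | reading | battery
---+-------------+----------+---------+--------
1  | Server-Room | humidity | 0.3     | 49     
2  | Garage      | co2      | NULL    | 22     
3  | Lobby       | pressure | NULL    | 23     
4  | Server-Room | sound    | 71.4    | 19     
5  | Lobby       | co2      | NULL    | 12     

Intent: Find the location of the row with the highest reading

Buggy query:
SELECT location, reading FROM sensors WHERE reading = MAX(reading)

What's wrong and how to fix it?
Bug: WHERE is evaluated per row; an aggregate over the whole table isn't defined there

Fix: Use a subquery: WHERE reading = (SELECT MAX(reading) FROM sensors)

Corrected query:
SELECT location, reading FROM sensors WHERE reading = (SELECT MAX(reading) FROM sensors)

Result:
location    | reading
------------+--------
Server-Room | 71.4   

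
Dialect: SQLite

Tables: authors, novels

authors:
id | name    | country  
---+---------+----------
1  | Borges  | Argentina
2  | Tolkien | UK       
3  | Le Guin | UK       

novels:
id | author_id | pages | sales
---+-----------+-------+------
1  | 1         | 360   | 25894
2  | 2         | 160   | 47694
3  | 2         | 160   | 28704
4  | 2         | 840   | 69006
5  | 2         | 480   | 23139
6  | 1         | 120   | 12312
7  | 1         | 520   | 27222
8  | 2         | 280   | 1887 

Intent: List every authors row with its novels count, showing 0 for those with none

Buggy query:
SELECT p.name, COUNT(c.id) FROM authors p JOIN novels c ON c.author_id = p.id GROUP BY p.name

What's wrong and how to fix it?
Bug: INNER JOIN drops authors rows that have no matching novels rows

Fix: Use LEFT JOIN so parents without children still appear (COUNT(c.id) gives 0)

Corrected query:
SELECT p.name, COUNT(c.id) FROM authors p LEFT JOIN novels c ON c.author_id = p.id GROUP BY p.name

Result:
name    | COUNT(c.id)
--------+------------
Borges  | 3          
Le Guin | 0          
Tolkien | 5          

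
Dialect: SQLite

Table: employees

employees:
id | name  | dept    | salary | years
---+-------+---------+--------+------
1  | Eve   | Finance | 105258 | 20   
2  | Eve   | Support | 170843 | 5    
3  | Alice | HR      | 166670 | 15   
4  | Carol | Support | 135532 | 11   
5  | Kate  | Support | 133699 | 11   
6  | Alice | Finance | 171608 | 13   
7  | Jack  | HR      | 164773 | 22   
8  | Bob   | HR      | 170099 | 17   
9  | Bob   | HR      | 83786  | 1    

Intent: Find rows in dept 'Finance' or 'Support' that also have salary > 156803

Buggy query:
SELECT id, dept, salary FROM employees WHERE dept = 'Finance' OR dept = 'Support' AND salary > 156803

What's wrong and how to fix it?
Bug: AND binds tighter than OR, so this parses as dept = 'Finance' OR (dept = 'Support' AND salary > 156803)

Fix: Group the OR with parentheses (or use IN), then AND the threshold

Corrected query:
SELECT id, dept, salary FROM employees WHERE (dept = 'Finance' OR dept = 'Support') AND salary > 156803

Result:
id | dept    | salary
---+---------+-------
2  | Support | 170843
6  | Finance | 171608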